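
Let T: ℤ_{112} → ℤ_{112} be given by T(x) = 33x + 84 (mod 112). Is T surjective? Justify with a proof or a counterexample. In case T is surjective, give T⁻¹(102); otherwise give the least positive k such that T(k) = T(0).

82

Since gcd(33, 112) = 1, 33 is invertible modulo 112. Euclid's algorithm: 112 = 3·33 + 13, 33 = 2·13 + 7, 13 = 1·7 + 6, 7 = 1·6 + 1; back-substituting gives 1 = 17·33 − 5·112, so 33⁻¹ ≡ 17 (mod 112).
For any y ∈ ℤ_{112}, x = 17(y − 84) mod 112 satisfies T(x) = 33·17(y − 84) + 84 ≡ y (since 33·17 ≡ 1 mod 112). So every y has a preimage.
Hence T is surjective.
Since T is surjective, we compute T⁻¹(102): solve 33x + 84 ≡ 102 (mod 112), i.e. 33x ≡ 18 (mod 112).
Multiplying by 33⁻¹ = 17 gives x ≡ 17·18 = 306 = 2·112 + 82 ≡ 82 (mod 112).
Check: T(82) = 33·82 + 84 = 2790 = 24·112 + 102 ≡ 102 (mod 112).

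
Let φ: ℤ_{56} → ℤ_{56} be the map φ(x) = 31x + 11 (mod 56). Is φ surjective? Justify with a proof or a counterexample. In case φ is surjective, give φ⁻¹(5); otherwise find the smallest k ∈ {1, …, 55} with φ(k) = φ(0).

Since gcd(31, 56) = 1, 31 is invertible modulo 56. Euclid's algorithm: 56 = 1·31 + 25, 31 = 1·25 + 6, 25 = 4·6 + 1; back-substituting gives 1 = 47·31 − 26·56, so 31⁻¹ ≡ 47 (mod 56).
For any y ∈ ℤ_{56}, x = 47(y − 11) mod 56 satisfies φ(x) = 31·47(y − 11) + 11 ≡ y (since 31·47 ≡ 1 mod 56). So every y has a preimage.
Therefore φ is surjective.
Since φ is surjective, we compute φ⁻¹(5): solve 31x + 11 ≡ 5 (mod 56), i.e. 31x ≡ 50 (mod 56).
Multiplying by 31⁻¹ = 47 gives x ≡ 47·50 = 2350 = 41·56 + 54 ≡ 54 (mod 56).
Check: φ(54) = 31·54 + 11 = 1685 = 30·56 + 5 ≡ 5 (mod 56).

54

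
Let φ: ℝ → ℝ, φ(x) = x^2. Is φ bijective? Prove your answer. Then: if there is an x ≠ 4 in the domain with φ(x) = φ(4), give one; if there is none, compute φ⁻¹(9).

-4

φ(4) = 16 = (−4)^2 = φ(−4) (since 2 is even), with 4 ≠ −4. So φ is not injective, hence not bijective.
For the follow-up, such an x exists: taking x = −4 ∈ ℝ gives φ(−4) = 16 = φ(4) with −4 ≠ 4.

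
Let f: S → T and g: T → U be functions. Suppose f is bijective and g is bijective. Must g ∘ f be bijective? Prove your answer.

Injectivity: if g(f(a)) = g(f(b)) then f(a) = f(b) (g injective) so a = b (f injective).
Surjectivity: for c ∈ U pick b with g(b) = c, then a with f(a) = b; then (g ∘ f)(a) = c.
So g ∘ f is bijective.

bijective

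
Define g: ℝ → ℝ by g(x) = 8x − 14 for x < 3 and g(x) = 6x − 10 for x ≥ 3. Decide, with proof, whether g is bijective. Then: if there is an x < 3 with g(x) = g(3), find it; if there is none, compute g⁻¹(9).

11/4

Both pieces are strictly increasing (slopes 8 and 6), so each is injective on its own interval.
The left piece maps (−∞, 3) onto (−∞, 10); the right piece maps [3, ∞) onto [8, ∞).
These images overlap. In particular g(3) = 8 (right piece), and solving 8x − 14 = 8 on the left piece gives x = 11/4 < 3.
So g(11/4) = g(3) with 11/4 ≠ 3, and g is not injective, hence not bijective. This x = 11/4 is the requested value below 3.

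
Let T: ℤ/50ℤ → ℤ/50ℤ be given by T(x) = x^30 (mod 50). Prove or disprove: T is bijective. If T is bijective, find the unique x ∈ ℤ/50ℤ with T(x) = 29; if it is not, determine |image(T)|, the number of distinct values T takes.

T(4): Repeated squaring mod 50: 4^1 ≡ 4, 4^2 ≡ 4² = 16, 4^4 ≡ 16² = 256 ≡ 6, 4^8 ≡ 6² = 36, 4^16 ≡ 36² = 1296 ≡ 46. Since 30 = 16 + 8 + 4 + 2, 4^30 ≡ 46·36·6·16: 46·36 = 1656 ≡ 6, then 6·6 = 36, then 36·16 = 576 ≡ 26. So 4^30 ≡ 26 (mod 50).
T(6): Repeated squaring mod 50: 6^1 ≡ 6, 6^2 ≡ 6² = 36, 6^4 ≡ 36² = 1296 ≡ 46, 6^8 ≡ 46² = 2116 ≡ 16, 6^16 ≡ 16² = 256 ≡ 6. Since 30 = 16 + 8 + 4 + 2, 6^30 ≡ 6·16·46·36: 6·16 = 96 ≡ 46, then 46·46 = 2116 ≡ 16, then 16·36 = 576 ≡ 26. So 6^30 ≡ 26 (mod 50).
So T(4) = T(6) = 26 while 4 ≠ 6, so T is not injective, hence not bijective.
Since T is not bijective, we determine |image(T)|. Computing x^30 mod 50 for each x (by repeated squaring, reducing mod 50 at every step), the values T(0), T(1), …, T(49) are: 0, 1, 24, 49, 26, 25, 26, 49, 24, 1, 0, 1, 24, 49, 26, 25, 26, 49, 24, 1, 0, 1, 24, 49, 26, 25, 26, 49, 24, 1, 0, 1, 24, 49, 26, 25, 26, 49, 24, 1, 0, 1, 24, 49, 26, 25, 26, 49, 24, 1.
The distinct values are {0, 1, 24, 25, 26, 49}; there are 6 of them.

6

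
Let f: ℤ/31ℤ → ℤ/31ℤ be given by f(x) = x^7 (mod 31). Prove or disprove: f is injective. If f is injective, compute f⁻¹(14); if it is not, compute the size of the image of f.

28

Since 31 is prime, the nonzero elements of ℤ/31ℤ form a cyclic group of order 30.
As gcd(7, 30) = 1, raising to the 7th power is a bijection on this group: if a^7 ≡ b^7 then (ab^{−1})^7 = 1, and the only element of order dividing gcd(7, 30) = 1 is 1, so a = b.
With f(0) = 0 this makes f injective on all of ℤ/31ℤ, hence bijective (finite equal-size domain and codomain). In particular f is injective.
Since f is injective, we find the preimage of 14. The inverse of x ↦ x^7 on (ℤ/31ℤ)^× is x ↦ x^13, because 7·13 = 91 = 3·30 + 1 ≡ 1 (mod 30) and x^{30} = 1 for x ≠ 0 (Fermat). So f⁻¹(14) = 14^13 mod 31.
Repeated squaring mod 31: 14^1 ≡ 14, 14^2 ≡ 14² = 196 ≡ 10, 14^4 ≡ 10² = 100 ≡ 7, 14^8 ≡ 7² = 49 ≡ 18. Since 13 = 8 + 4 + 1, 14^13 ≡ 18·7·14: 18·7 = 126 ≡ 2, then 2·14 = 28. So 14^13 ≡ 28 (mod 31).
Hence f⁻¹(14) = 28.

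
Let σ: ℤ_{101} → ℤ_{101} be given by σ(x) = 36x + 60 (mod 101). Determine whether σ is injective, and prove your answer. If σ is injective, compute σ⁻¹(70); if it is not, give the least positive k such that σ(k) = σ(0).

By definition, σ is injective when σ(u) = σ(v) forces u = v.
Suppose σ(u) = σ(v) in ℤ_{101}. Then 36u + 60 ≡ 36v + 60 (mod 101), therefore 36(u − v) ≡ 0 (mod 101).
Since gcd(36, 101) = 1, 36 is invertible modulo 101, thus u − v ≡ 0 (mod 101), i.e. u = v.
So σ is injective.
We now compute 36⁻¹ mod 101 explicitly. Euclid's algorithm: 101 = 2·36 + 29, 36 = 1·29 + 7, 29 = 4·7 + 1; back-substituting gives 1 = 87·36 − 31·101, so 36⁻¹ ≡ 87 (mod 101).
Since σ is injective, we find σ⁻¹(70): we need 36x ≡ 70 − 60 ≡ 10 (mod 101). Using 36⁻¹ = 87: x ≡ 87·10 = 870 = 8·101 + 62, so x = 62.
Check: σ(62) = 36·62 + 60 = 2292 = 22·101 + 70 ≡ 70 (mod 101).

62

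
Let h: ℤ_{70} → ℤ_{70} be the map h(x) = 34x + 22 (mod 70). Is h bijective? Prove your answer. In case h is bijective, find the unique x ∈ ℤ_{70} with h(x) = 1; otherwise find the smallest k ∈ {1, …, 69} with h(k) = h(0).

Recall: injectivity means: for all s, t in the domain, h(s) = h(t) implies s = t.
We have gcd(34, 70) = 2 > 1. Taking s = 0 and t = 35: h(0) = 22 and h(35) = 34·35 + 22 = 1212 ≡ 22 (mod 70).
So h(0) = h(35) while 0 ≠ 35, hence h is not injective, hence not bijective.
Since h is not bijective, we find the least positive k with h(k) = h(0): this means 34k ≡ 0 (mod 70), i.e. 70 ∣ 34k. Since gcd(34, 70) = 2, dividing through by 2 this holds exactly when 35 ∣ 17k, and as gcd(17, 35) = 1, exactly when 35 ∣ k.
The smallest positive such k is 35.

35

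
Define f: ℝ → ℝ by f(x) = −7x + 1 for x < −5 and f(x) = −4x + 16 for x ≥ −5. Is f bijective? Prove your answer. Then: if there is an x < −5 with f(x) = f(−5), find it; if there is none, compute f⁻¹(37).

Both pieces are strictly decreasing (slopes −7 and −4), so each is injective on its own interval.
The left piece maps (−∞, −5) onto (36, ∞); the right piece maps [−5, ∞) onto (−∞, 36].
Since 36 = 36, the images partition ℝ: f is injective and surjective, hence bijective.
Because the two images are disjoint, no x < −5 has f(x) = f(−5), so we compute f⁻¹(37): 37 lies in (36, ∞), so solve −7x + 1 = 37: x = (37 − 1)/(−7) = −36/7.

-36/7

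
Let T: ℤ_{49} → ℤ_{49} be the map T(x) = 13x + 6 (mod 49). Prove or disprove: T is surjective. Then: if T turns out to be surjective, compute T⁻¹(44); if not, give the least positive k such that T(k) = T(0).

Since gcd(13, 49) = 1, 13 is invertible modulo 49. Euclid's algorithm: 49 = 3·13 + 10, 13 = 1·10 + 3, 10 = 3·3 + 1; back-substituting gives 1 = 34·13 − 9·49, so 13⁻¹ ≡ 34 (mod 49).
For any y ∈ ℤ_{49}, x = 34(y − 6) mod 49 satisfies T(x) = 13·34(y − 6) + 6 ≡ y (since 13·34 ≡ 1 mod 49). So every y has a preimage.
Thus T is surjective.
Since T is surjective, we compute T⁻¹(44): solve 13x + 6 ≡ 44 (mod 49), i.e. 13x ≡ 38 (mod 49).
Multiplying by 13⁻¹ = 34 gives x ≡ 34·38 = 1292 = 26·49 + 18 ≡ 18 (mod 49).
Check: T(18) = 13·18 + 6 = 240 = 4·49 + 44 ≡ 44 (mod 49).

18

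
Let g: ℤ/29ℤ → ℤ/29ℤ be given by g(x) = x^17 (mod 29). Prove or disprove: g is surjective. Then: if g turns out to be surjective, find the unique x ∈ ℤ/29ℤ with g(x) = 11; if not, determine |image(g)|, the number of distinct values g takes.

Since 29 is prime, the nonzero elements of ℤ/29ℤ form a cyclic group of order 28.
As gcd(17, 28) = 1, raising to the 17th power is a bijection on this group: if a^17 ≡ b^17 then (ab^{−1})^17 = 1, and the only element of order dividing gcd(17, 28) = 1 is 1, so a = b.
With g(0) = 0 this makes g injective on all of ℤ/29ℤ, hence bijective (finite equal-size domain and codomain). In particular g is surjective.
Since g is surjective, we find the preimage of 11. The inverse of x ↦ x^17 on (ℤ/29ℤ)^× is x ↦ x^5, because 17·5 = 85 = 3·28 + 1 ≡ 1 (mod 28) and x^{28} = 1 for x ≠ 0 (Fermat). So g⁻¹(11) = 11^5 mod 29.
Repeated squaring mod 29: 11^1 ≡ 11, 11^2 ≡ 11² = 121 ≡ 5, 11^4 ≡ 5² = 25. Since 5 = 4 + 1, 11^5 ≡ 25·11: 25·11 = 275 ≡ 14. So 11^5 ≡ 14 (mod 29).
Hence g⁻¹(11) = 14.

14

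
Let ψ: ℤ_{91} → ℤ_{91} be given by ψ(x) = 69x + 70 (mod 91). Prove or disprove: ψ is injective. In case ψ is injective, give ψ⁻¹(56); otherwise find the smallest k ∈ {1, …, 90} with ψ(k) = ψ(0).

If ψ(u) = ψ(v), then 69u ≡ 69v (mod 91). Because gcd(69, 91) = 1, we may cancel 69 to get u ≡ v (mod 91).
Thus ψ is injective.
We now compute 69⁻¹ mod 91 explicitly. Euclid's algorithm: 91 = 1·69 + 22, 69 = 3·22 + 3, 22 = 7·3 + 1; back-substituting gives 1 = 62·69 − 47·91, so 69⁻¹ ≡ 62 (mod 91).
Since ψ is injective, we compute ψ⁻¹(56): solve 69x + 70 ≡ 56 (mod 91), i.e. 69x ≡ 77 (mod 91).
Multiplying by 69⁻¹ = 62 gives x ≡ 62·77 = 4774 = 52·91 + 42 ≡ 42 (mod 91).
Check: ψ(42) = 69·42 + 70 = 2968 = 32·91 + 56 ≡ 56 (mod 91).

42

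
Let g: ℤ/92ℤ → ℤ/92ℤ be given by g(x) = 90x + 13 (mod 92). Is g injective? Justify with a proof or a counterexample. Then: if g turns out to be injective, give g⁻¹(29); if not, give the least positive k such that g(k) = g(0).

Recall: injectivity means: for all x_1, x_2 in the domain, g(x_1) = g(x_2) implies x_1 = x_2.
We have gcd(90, 92) = 2 > 1. Taking x_1 = 0 and x_2 = 46: g(0) = 13 and g(46) = 90·46 + 13 = 4153 ≡ 13 (mod 92).
So g(0) = g(46) while 0 ≠ 46, hence g is not injective.
Since g is not injective, we find the least positive k with g(k) = g(0): this means 90k ≡ 0 (mod 92), i.e. 92 ∣ 90k. Since gcd(90, 92) = 2, dividing through by 2 this holds exactly when 46 ∣ 45k, and as gcd(45, 46) = 1, exactly when 46 ∣ k.
The smallest positive such k is 46.

46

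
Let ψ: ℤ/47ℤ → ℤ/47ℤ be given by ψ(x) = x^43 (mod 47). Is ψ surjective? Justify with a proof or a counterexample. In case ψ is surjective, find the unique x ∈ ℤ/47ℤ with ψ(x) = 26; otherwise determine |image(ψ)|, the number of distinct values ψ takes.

Since 47 is prime, the nonzero elements of ℤ/47ℤ form a cyclic group of order 46.
As gcd(43, 46) = 1, raising to the 43rd power is a bijection on this group: if x_1^43 ≡ x_2^43 then (x_1x_2^{−1})^43 = 1, and the only element of order dividing gcd(43, 46) = 1 is 1, so x_1 = x_2.
With ψ(0) = 0 this makes ψ injective on all of ℤ/47ℤ, hence bijective (finite equal-size domain and codomain). In particular ψ is surjective.
Since ψ is surjective, we find the preimage of 26. The inverse of x ↦ x^43 on (ℤ/47ℤ)^× is x ↦ x^15, because 43·15 = 645 = 14·46 + 1 ≡ 1 (mod 46) and x^{46} = 1 for x ≠ 0 (Fermat). So ψ⁻¹(26) = 26^15 mod 47.
Repeated squaring mod 47: 26^1 ≡ 26, 26^2 ≡ 26² = 676 ≡ 18, 26^4 ≡ 18² = 324 ≡ 42, 26^8 ≡ 42² = 1764 ≡ 25. Since 15 = 8 + 4 + 2 + 1, 26^15 ≡ 25·42·18·26: 25·42 = 1050 ≡ 16, then 16·18 = 288 ≡ 6, then 6·26 = 156 ≡ 15. So 26^15 ≡ 15 (mod 47).
Hence ψ⁻¹(26) = 15.

15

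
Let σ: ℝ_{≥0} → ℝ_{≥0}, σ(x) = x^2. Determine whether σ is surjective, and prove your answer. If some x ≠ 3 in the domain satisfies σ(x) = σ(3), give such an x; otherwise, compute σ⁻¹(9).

For any y ∈ ℝ_{≥0}, x = y^{1/2} ∈ ℝ_{≥0} gives σ(x) = y, so σ is surjective.
Since x ↦ x^2 is strictly increasing on ℝ_{≥0}, it is injective there, so no x ≠ 3 in the domain has σ(x) = σ(3). We therefore compute σ⁻¹(9) = 9^{1/2} = 3 (indeed 3^2 = 9).

3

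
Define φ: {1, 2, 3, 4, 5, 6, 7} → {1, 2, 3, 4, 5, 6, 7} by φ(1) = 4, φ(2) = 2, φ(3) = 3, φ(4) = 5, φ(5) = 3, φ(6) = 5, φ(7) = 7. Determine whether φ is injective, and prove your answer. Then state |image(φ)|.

5

φ(3) = 3 = φ(5) with 3 ≠ 5, so φ is not injective.
The image of φ is {2, 3, 4, 5, 7}, which has 5 elements.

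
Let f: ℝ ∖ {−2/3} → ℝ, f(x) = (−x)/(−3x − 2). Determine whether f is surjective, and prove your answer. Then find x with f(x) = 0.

If f(x) = 1/3, cross-multiplying gives −3(−x) = −1(−3x − 2), which simplifies to 0 = 2 — false.  So 1/3 has no preimage and f is not surjective.
Solving f(x) = 0: cross-multiplying gives −x = 0(−3x − 2), which rearranges to −1x = 0, so x = 0.

0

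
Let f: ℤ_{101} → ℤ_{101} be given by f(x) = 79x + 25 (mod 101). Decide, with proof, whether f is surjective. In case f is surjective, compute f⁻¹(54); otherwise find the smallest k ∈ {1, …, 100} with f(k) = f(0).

Recall: f is surjective if every y in the codomain equals f(x) for some x in the domain.
Since gcd(79, 101) = 1, 79 is invertible modulo 101. Euclid's algorithm: 101 = 1·79 + 22, 79 = 3·22 + 13, 22 = 1·13 + 9, 13 = 1·9 + 4, 9 = 2·4 + 1; back-substituting gives 1 = 78·79 − 61·101, so 79⁻¹ ≡ 78 (mod 101).
For any y ∈ ℤ_{101}, x = 78(y − 25) mod 101 satisfies f(x) = 79·78(y − 25) + 25 ≡ y (since 79·78 ≡ 1 mod 101). So every y has a preimage.
So f is surjective.
Since f is surjective, we compute f⁻¹(54): solve 79x + 25 ≡ 54 (mod 101), i.e. 79x ≡ 29 (mod 101).
Multiplying by 79⁻¹ = 78 gives x ≡ 78·29 = 2262 = 22·101 + 40 ≡ 40 (mod 101).
Check: f(40) = 79·40 + 25 = 3185 = 31·101 + 54 ≡ 54 (mod 101).

40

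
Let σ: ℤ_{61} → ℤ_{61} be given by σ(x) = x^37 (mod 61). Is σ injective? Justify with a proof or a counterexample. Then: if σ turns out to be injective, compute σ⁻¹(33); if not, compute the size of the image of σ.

53

Since 61 is prime, the nonzero elements of ℤ_{61} form a cyclic group of order 60.
As gcd(37, 60) = 1, raising to the 37th power is a bijection on this group: if a^37 ≡ b^37 then (ab^{−1})^37 = 1, and the only element of order dividing gcd(37, 60) = 1 is 1, so a = b.
With σ(0) = 0 this makes σ injective on all of ℤ_{61}, hence bijective (finite equal-size domain and codomain). In particular σ is injective.
Since σ is injective, we find the preimage of 33. The inverse of x ↦ x^37 on (ℤ_{61})^× is x ↦ x^13, because 37·13 = 481 = 8·60 + 1 ≡ 1 (mod 60) and x^{60} = 1 for x ≠ 0 (Fermat). So σ⁻¹(33) = 33^13 mod 61.
Repeated squaring mod 61: 33^1 ≡ 33, 33^2 ≡ 33² = 1089 ≡ 52, 33^4 ≡ 52² = 2704 ≡ 20, 33^8 ≡ 20² = 400 ≡ 34. Since 13 = 8 + 4 + 1, 33^13 ≡ 34·20·33: 34·20 = 680 ≡ 9, then 9·33 = 297 ≡ 53. So 33^13 ≡ 53 (mod 61).
Hence σ⁻¹(33) = 53.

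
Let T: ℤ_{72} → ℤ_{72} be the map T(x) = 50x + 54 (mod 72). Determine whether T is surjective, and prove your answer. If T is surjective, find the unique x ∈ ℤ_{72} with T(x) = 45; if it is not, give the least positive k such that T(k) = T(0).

Since gcd(50, 72) = 2, we have 50x ≡ 0 (mod 2) for all x, so T(x) ≡ 0 (mod 2).
But 1 ≢ 0 (mod 2), so 1 ∈ ℤ_{72} has no preimage. Therefore T is not surjective.
Since T is not surjective, we find the least positive k with T(k) = T(0): this means 50k ≡ 0 (mod 72), i.e. 72 ∣ 50k. Since gcd(50, 72) = 2, dividing through by 2 this holds exactly when 36 ∣ 25k, and as gcd(25, 36) = 1, exactly when 36 ∣ k.
The smallest positive such k is 36.

36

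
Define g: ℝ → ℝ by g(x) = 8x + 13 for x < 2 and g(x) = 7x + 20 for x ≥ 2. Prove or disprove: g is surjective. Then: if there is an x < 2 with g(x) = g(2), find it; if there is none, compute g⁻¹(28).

15/8

Both pieces are strictly increasing (slopes 8 and 7), so each is injective on its own interval.
The left piece maps (−∞, 2) onto (−∞, 29); the right piece maps [2, ∞) onto [34, ∞).
The union (−∞, 29) ∪ [34, ∞) omits the interval between 29 and 34; in particular 29 has no preimage. So g is not surjective.
Because the two images are disjoint, no x < 2 has g(x) = g(2), so we compute g⁻¹(28): 28 lies in (−∞, 29), so solve 8x + 13 = 28: x = (28 − 13)/8 = 15/8.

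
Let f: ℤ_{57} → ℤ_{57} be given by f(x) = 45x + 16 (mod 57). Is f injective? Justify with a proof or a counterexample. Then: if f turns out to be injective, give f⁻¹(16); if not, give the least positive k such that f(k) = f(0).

We have gcd(45, 57) = 3 > 1. Taking a = 0 and b = 19: f(0) = 16 and f(19) = 45·19 + 16 = 871 ≡ 16 (mod 57).
So f(0) = f(19) while 0 ≠ 19, hence f is not injective.
Since f is not injective, we find the least positive k with f(k) = f(0): this means 45k ≡ 0 (mod 57), i.e. 57 ∣ 45k. Since gcd(45, 57) = 3, dividing through by 3 this holds exactly when 19 ∣ 15k, and as gcd(15, 19) = 1, exactly when 19 ∣ k.
The smallest positive such k is 19.

19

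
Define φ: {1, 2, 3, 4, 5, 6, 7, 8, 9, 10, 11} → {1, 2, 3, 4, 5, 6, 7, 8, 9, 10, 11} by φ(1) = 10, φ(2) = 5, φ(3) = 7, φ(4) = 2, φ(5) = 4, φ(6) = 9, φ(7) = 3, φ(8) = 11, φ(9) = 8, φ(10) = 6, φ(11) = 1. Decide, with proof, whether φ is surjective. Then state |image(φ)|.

11

Every element of the codomain has a preimage: 1 = φ(11), 2 = φ(4), 3 = φ(7), 4 = φ(5), 5 = φ(2), 6 = φ(10), 7 = φ(3), 8 = φ(9), 9 = φ(6), 10 = φ(1), 11 = φ(8).
Therefore φ is surjective.
The image of φ is {1, 2, 3, 4, 5, 6, 7, 8, 9, 10, 11}, which has 11 elements.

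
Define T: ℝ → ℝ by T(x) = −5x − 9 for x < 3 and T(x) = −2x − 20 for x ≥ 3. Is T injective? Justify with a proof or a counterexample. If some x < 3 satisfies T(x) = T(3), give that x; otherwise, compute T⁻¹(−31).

Both pieces are strictly decreasing (slopes −5 and −2), so each is injective on its own interval.
The left piece maps (−∞, 3) onto (−24, ∞); the right piece maps [3, ∞) onto (−∞, −26].
These images are disjoint, so no value is attained by both pieces. Therefore T is injective.
Because the two images are disjoint, no x < 3 has T(x) = T(3), so we compute T⁻¹(−31): −31 lies in (−∞, −26], so solve −2x − 20 = −31: x = (−31 + 20)/(−2) = 11/2.

11/2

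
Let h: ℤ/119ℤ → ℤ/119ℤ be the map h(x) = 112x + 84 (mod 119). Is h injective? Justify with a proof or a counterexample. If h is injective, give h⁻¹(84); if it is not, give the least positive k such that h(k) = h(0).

17

We have gcd(112, 119) = 7 > 1. Taking s = 0 and t = 17: h(0) = 84 and h(17) = 112·17 + 84 = 1988 ≡ 84 (mod 119).
So h(0) = h(17) while 0 ≠ 17, therefore h is not injective.
Since h is not injective, we find the least positive k with h(k) = h(0): this means 112k ≡ 0 (mod 119), i.e. 119 ∣ 112k. Since gcd(112, 119) = 7, dividing through by 7 this holds exactly when 17 ∣ 16k, and as gcd(16, 17) = 1, exactly when 17 ∣ k.
The smallest positive such k is 17.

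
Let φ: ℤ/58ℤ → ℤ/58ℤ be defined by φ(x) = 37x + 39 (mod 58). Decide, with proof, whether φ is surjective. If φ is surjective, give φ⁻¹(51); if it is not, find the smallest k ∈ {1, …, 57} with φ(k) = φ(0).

16

Since gcd(37, 58) = 1, 37 is invertible modulo 58. Euclid's algorithm: 58 = 1·37 + 21, 37 = 1·21 + 16, 21 = 1·16 + 5, 16 = 3·5 + 1; back-substituting gives 1 = 11·37 − 7·58, so 37⁻¹ ≡ 11 (mod 58).
For any y ∈ ℤ/58ℤ, x = 11(y − 39) mod 58 satisfies φ(x) = 37·11(y − 39) + 39 ≡ y (since 37·11 ≡ 1 mod 58). So every y has a preimage.
So φ is surjective.
Since φ is surjective, we compute φ⁻¹(51): solve 37x + 39 ≡ 51 (mod 58), i.e. 37x ≡ 12 (mod 58).
Multiplying by 37⁻¹ = 11 gives x ≡ 11·12 = 132 = 2·58 + 16 ≡ 16 (mod 58).
Check: φ(16) = 37·16 + 39 = 631 = 10·58 + 51 ≡ 51 (mod 58).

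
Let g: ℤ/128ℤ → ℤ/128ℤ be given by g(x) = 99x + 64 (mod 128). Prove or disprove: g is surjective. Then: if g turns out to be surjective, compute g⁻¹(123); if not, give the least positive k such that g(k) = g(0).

Since gcd(99, 128) = 1, 99 is invertible modulo 128. Euclid's algorithm: 128 = 1·99 + 29, 99 = 3·29 + 12, 29 = 2·12 + 5, 12 = 2·5 + 2, 5 = 2·2 + 1; back-substituting gives 1 = 75·99 − 58·128, so 99⁻¹ ≡ 75 (mod 128).
For any y ∈ ℤ/128ℤ, x = 75(y − 64) mod 128 satisfies g(x) = 99·75(y − 64) + 64 ≡ y (since 99·75 ≡ 1 mod 128). So every y has a preimage.
Thus g is surjective.
Since g is surjective, we compute g⁻¹(123): solve 99x + 64 ≡ 123 (mod 128), i.e. 99x ≡ 59 (mod 128).
Multiplying by 99⁻¹ = 75 gives x ≡ 75·59 = 4425 = 34·128 + 73 ≡ 73 (mod 128).
Check: g(73) = 99·73 + 64 = 7291 = 56·128 + 123 ≡ 123 (mod 128).

73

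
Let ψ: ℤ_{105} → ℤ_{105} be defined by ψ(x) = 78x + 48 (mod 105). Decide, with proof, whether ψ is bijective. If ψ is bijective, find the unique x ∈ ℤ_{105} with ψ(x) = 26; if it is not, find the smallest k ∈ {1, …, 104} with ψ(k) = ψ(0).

35

We have gcd(78, 105) = 3 > 1. Taking u = 0 and v = 35: ψ(0) = 48 and ψ(35) = 78·35 + 48 = 2778 ≡ 48 (mod 105).
So ψ(0) = ψ(35) while 0 ≠ 35, so ψ is not injective, hence not bijective.
Since ψ is not bijective, we find the least positive k with ψ(k) = ψ(0): this means 78k ≡ 0 (mod 105), i.e. 105 ∣ 78k. Since gcd(78, 105) = 3, dividing through by 3 this holds exactly when 35 ∣ 26k, and as gcd(26, 35) = 1, exactly when 35 ∣ k.
The smallest positive such k is 35.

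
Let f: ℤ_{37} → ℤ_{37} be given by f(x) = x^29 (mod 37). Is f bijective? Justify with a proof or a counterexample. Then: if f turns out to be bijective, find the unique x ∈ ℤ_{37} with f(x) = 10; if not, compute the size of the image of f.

26

Since 37 is prime, the nonzero elements of ℤ_{37} form a cyclic group of order 36.
As gcd(29, 36) = 1, raising to the 29th power is a bijection on this group: if u^29 ≡ v^29 then (uv^{−1})^29 = 1, and the only element of order dividing gcd(29, 36) = 1 is 1, so u = v.
With f(0) = 0 this makes f injective on all of ℤ_{37}, hence bijective (finite equal-size domain and codomain). In particular f is bijective.
Since f is bijective, we find the preimage of 10. The inverse of x ↦ x^29 on (ℤ_{37})^× is x ↦ x^5, because 29·5 = 145 = 4·36 + 1 ≡ 1 (mod 36) and x^{36} = 1 for x ≠ 0 (Fermat). So f⁻¹(10) = 10^5 mod 37.
Repeated squaring mod 37: 10^1 ≡ 10, 10^2 ≡ 10² = 100 ≡ 26, 10^4 ≡ 26² = 676 ≡ 10. Since 5 = 4 + 1, 10^5 ≡ 10·10: 10·10 = 100 ≡ 26. So 10^5 ≡ 26 (mod 37).
Hence f⁻¹(10) = 26.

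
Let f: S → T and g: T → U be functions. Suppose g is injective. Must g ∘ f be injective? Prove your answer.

not injective

No. Take S = {0, 1}, T = U = {0, 1, 2, 3}, f(0) = f(1) = 0, and g = identity (injective).
Then (g ∘ f)(0) = (g ∘ f)(1) = 0 with 0 ≠ 1, so g ∘ f is not injective.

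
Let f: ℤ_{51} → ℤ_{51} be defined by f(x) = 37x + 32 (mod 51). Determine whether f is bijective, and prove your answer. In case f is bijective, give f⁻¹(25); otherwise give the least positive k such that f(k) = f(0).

26

By definition, f is injective if f(a) = f(b) implies a = b.
If f(a) = f(b), then 37a ≡ 37b (mod 51). Because gcd(37, 51) = 1, we may cancel 37 to get a ≡ b (mod 51).
We now compute 37⁻¹ mod 51 explicitly. Euclid's algorithm: 51 = 1·37 + 14, 37 = 2·14 + 9, 14 = 1·9 + 5, 9 = 1·5 + 4, 5 = 1·4 + 1; back-substituting gives 1 = 40·37 − 29·51, so 37⁻¹ ≡ 40 (mod 51).
For any y ∈ ℤ_{51}, x = 40(y − 32) mod 51 satisfies f(x) = 37·40(y − 32) + 32 ≡ y (since 37·40 ≡ 1 mod 51). So every y has a preimage.
So f is bijective.
Since f is bijective, we find f⁻¹(25): we need 37x ≡ 25 − 32 ≡ 44 (mod 51). Using 37⁻¹ = 40: x ≡ 40·44 = 1760 = 34·51 + 26, so x = 26.
Check: f(26) = 37·26 + 32 = 994 = 19·51 + 25 ≡ 25 (mod 51).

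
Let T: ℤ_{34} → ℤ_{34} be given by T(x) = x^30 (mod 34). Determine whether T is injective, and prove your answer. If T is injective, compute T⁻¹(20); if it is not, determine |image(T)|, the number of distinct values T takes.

18

T(16): Repeated squaring mod 34: 16^1 ≡ 16, 16^2 ≡ 16² = 256 ≡ 18, 16^4 ≡ 18² = 324 ≡ 18, 16^8 ≡ 18² = 324 ≡ 18, 16^16 ≡ 18² = 324 ≡ 18. Since 30 = 16 + 8 + 4 + 2, 16^30 ≡ 18·18·18·18: 18·18 = 324 ≡ 18, then 18·18 = 324 ≡ 18, then 18·18 = 324 ≡ 18. So 16^30 ≡ 18 (mod 34).
T(18): Repeated squaring mod 34: 18^1 ≡ 18, 18^2 ≡ 18² = 324 ≡ 18, 18^4 ≡ 18² = 324 ≡ 18, 18^8 ≡ 18² = 324 ≡ 18, 18^16 ≡ 18² = 324 ≡ 18. Since 30 = 16 + 8 + 4 + 2, 18^30 ≡ 18·18·18·18: 18·18 = 324 ≡ 18, then 18·18 = 324 ≡ 18, then 18·18 = 324 ≡ 18. So 18^30 ≡ 18 (mod 34).
So T(16) = T(18) = 18 while 16 ≠ 18, so T is not injective.
Since T is not injective, we determine |image(T)|. Computing x^30 mod 34 for each x (by repeated squaring, reducing mod 34 at every step), the values T(0), T(1), …, T(33) are: 0, 1, 30, 19, 16, 15, 26, 25, 4, 21, 8, 9, 32, 33, 2, 13, 18, 17, 18, 13, 2, 33, 32, 9, 8, 21, 4, 25, 26, 15, 16, 19, 30, 1.
The distinct values are {0, 1, 2, 4, 8, 9, 13, 15, 16, 17, 18, 19, 21, 25, 26, 30, 32, 33}; there are 18 of them.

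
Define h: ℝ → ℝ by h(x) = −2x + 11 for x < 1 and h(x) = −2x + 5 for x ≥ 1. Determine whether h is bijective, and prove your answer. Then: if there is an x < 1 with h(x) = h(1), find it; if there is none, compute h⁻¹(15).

Both pieces are strictly decreasing (slopes −2 and −2), so each is injective on its own interval.
The left piece maps (−∞, 1) onto (9, ∞); the right piece maps [1, ∞) onto (−∞, 3].
The images leave a gap (9 has no preimage), so h is not surjective, hence not bijective.
Because the two images are disjoint, no x < 1 has h(x) = h(1), so we compute h⁻¹(15): 15 lies in (9, ∞), so solve −2x + 11 = 15: x = (15 − 11)/(−2) = −2.

-2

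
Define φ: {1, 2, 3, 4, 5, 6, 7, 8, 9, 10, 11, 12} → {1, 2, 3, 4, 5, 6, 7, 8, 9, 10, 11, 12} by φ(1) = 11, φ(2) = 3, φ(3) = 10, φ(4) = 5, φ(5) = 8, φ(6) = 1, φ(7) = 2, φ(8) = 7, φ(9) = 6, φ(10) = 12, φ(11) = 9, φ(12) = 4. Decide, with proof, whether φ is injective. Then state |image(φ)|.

The values φ(1), …, φ(12) are 11, 3, 10, 5, 8, 1, 2, 7, 6, 12, 9, 4 — all distinct.
So φ(s) = φ(t) only when s = t, and φ is injective.
The image of φ is {1, 2, 3, 4, 5, 6, 7, 8, 9, 10, 11, 12}, which has 12 elements.

12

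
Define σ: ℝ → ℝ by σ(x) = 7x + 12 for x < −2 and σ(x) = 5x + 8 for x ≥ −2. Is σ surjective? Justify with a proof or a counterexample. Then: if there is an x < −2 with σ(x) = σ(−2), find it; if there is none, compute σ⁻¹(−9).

-3

Both pieces are strictly increasing (slopes 7 and 5), so each is injective on its own interval.
The left piece maps (−∞, −2) onto (−∞, −2); the right piece maps [−2, ∞) onto [−2, ∞).
These images together cover ℝ, so σ is surjective.
Because the two images are disjoint, no x < −2 has σ(x) = σ(−2), so we compute σ⁻¹(−9): −9 lies in (−∞, −2), so solve 7x + 12 = −9: x = (−9 − 12)/7 = −3.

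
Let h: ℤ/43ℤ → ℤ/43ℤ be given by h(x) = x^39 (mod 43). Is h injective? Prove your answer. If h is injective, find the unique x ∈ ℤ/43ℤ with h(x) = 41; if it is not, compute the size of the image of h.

15

h(1) = 1^39 = 1.
h(6): Repeated squaring mod 43: 6^1 ≡ 6, 6^2 ≡ 6² = 36, 6^4 ≡ 36² = 1296 ≡ 6, 6^8 ≡ 6² = 36, 6^16 ≡ 36² = 1296 ≡ 6, 6^32 ≡ 6² = 36. Since 39 = 32 + 4 + 2 + 1, 6^39 ≡ 36·6·36·6: 36·6 = 216 ≡ 1, then 1·36 = 36, then 36·6 = 216 ≡ 1. So 6^39 ≡ 1 (mod 43).
So h(1) = h(6) = 1 while 1 ≠ 6, hence h is not injective.
Since h is not injective, we determine |image(h)|. Computing x^39 mod 43 for each x (by repeated squaring, reducing mod 43 at every step), the values h(0), h(1), …, h(42) are: 0, 1, 27, 8, 41, 32, 1, 42, 32, 21, 4, 21, 27, 11, 16, 41, 4, 4, 8, 2, 22, 35, 8, 21, 41, 35, 39, 39, 2, 27, 32, 16, 22, 39, 22, 11, 1, 42, 11, 2, 35, 16, 42.
The distinct values are {0, 1, 2, 4, 8, 11, 16, 21, 22, 27, 32, 35, 39, 41, 42}; there are 15 of them.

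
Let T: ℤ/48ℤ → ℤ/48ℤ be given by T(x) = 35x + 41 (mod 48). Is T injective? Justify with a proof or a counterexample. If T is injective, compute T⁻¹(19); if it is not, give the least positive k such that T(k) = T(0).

Recall: injectivity means: for all a, b in the domain, T(a) = T(b) implies a = b.
If T(a) = T(b), then 35a ≡ 35b (mod 48). Because gcd(35, 48) = 1, we may cancel 35 to get a ≡ b (mod 48).
Thus T is injective.
We now compute 35⁻¹ mod 48 explicitly. Euclid's algorithm: 48 = 1·35 + 13, 35 = 2·13 + 9, 13 = 1·9 + 4, 9 = 2·4 + 1; back-substituting gives 1 = 11·35 − 8·48, so 35⁻¹ ≡ 11 (mod 48).
Since T is injective, we compute T⁻¹(19): solve 35x + 41 ≡ 19 (mod 48), i.e. 35x ≡ 26 (mod 48).
Multiplying by 35⁻¹ = 11 gives x ≡ 11·26 = 286 = 5·48 + 46 ≡ 46 (mod 48).
Check: T(46) = 35·46 + 41 = 1651 = 34·48 + 19 ≡ 19 (mod 48).

46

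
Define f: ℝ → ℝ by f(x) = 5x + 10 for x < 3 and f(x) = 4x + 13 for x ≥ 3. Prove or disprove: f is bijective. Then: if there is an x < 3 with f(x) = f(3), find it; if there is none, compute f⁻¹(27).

7/2

Both pieces are strictly increasing (slopes 5 and 4), so each is injective on its own interval.
The left piece maps (−∞, 3) onto (−∞, 25); the right piece maps [3, ∞) onto [25, ∞).
Since 25 = 25, the images partition ℝ: f is injective and surjective, hence bijective.
Because the two images are disjoint, no x < 3 has f(x) = f(3), so we compute f⁻¹(27): 27 lies in [25, ∞), so solve 4x + 13 = 27: x = (27 − 13)/4 = 7/2.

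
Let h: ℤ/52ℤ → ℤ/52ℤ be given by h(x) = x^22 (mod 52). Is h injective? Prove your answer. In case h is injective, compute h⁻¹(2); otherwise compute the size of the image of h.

h(12): Repeated squaring mod 52: 12^1 ≡ 12, 12^2 ≡ 12² = 144 ≡ 40, 12^4 ≡ 40² = 1600 ≡ 40, 12^8 ≡ 40² = 1600 ≡ 40, 12^16 ≡ 40² = 1600 ≡ 40. Since 22 = 16 + 4 + 2, 12^22 ≡ 40·40·40: 40·40 = 1600 ≡ 40, then 40·40 = 1600 ≡ 40. So 12^22 ≡ 40 (mod 52).
h(14): Repeated squaring mod 52: 14^1 ≡ 14, 14^2 ≡ 14² = 196 ≡ 40, 14^4 ≡ 40² = 1600 ≡ 40, 14^8 ≡ 40² = 1600 ≡ 40, 14^16 ≡ 40² = 1600 ≡ 40. Since 22 = 16 + 4 + 2, 14^22 ≡ 40·40·40: 40·40 = 1600 ≡ 40, then 40·40 = 1600 ≡ 40. So 14^22 ≡ 40 (mod 52).
So h(12) = h(14) = 40 while 12 ≠ 14, hence h is not injective.
Since h is not injective, we determine |image(h)|. Computing x^22 mod 52 for each x (by repeated squaring, reducing mod 52 at every step), the values h(0), h(1), …, h(51) are: 0, 1, 36, 29, 48, 25, 4, 17, 12, 9, 16, 49, 40, 13, 40, 49, 16, 9, 12, 17, 4, 25, 48, 29, 36, 1, 0, 1, 36, 29, 48, 25, 4, 17, 12, 9, 16, 49, 40, 13, 40, 49, 16, 9, 12, 17, 4, 25, 48, 29, 36, 1.
The distinct values are {0, 1, 4, 9, 12, 13, 16, 17, 25, 29, 36, 40, 48, 49}; there are 14 of them.

14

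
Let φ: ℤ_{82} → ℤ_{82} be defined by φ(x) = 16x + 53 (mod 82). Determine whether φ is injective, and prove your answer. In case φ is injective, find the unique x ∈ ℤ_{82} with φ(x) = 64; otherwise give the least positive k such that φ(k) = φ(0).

We have gcd(16, 82) = 2 > 1. Taking s = 0 and t = 41: φ(0) = 53 and φ(41) = 16·41 + 53 = 709 ≡ 53 (mod 82).
So φ(0) = φ(41) while 0 ≠ 41, therefore φ is not injective.
Since φ is not injective, we find the least positive k with φ(k) = φ(0): this means 16k ≡ 0 (mod 82), i.e. 82 ∣ 16k. Since gcd(16, 82) = 2, dividing through by 2 this holds exactly when 41 ∣ 8k, and as gcd(8, 41) = 1, exactly when 41 ∣ k.
The smallest positive such k is 41.

41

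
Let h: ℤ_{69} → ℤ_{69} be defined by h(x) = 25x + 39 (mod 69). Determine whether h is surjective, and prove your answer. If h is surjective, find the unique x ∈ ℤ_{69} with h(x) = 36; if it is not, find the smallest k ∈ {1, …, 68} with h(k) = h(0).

33

Recall that surjectivity means every element of the codomain has a preimage under h.
Since gcd(25, 69) = 1, 25 is invertible modulo 69. Euclid's algorithm: 69 = 2·25 + 19, 25 = 1·19 + 6, 19 = 3·6 + 1; back-substituting gives 1 = 58·25 − 21·69, so 25⁻¹ ≡ 58 (mod 69).
For any y ∈ ℤ_{69}, x = 58(y − 39) mod 69 satisfies h(x) = 25·58(y − 39) + 39 ≡ y (since 25·58 ≡ 1 mod 69). So every y has a preimage.
Hence h is surjective.
Since h is surjective, we find h⁻¹(36): we need 25x ≡ 36 − 39 ≡ 66 (mod 69). Using 25⁻¹ = 58: x ≡ 58·66 = 3828 = 55·69 + 33, so x = 33.
Check: h(33) = 25·33 + 39 = 864 = 12·69 + 36 ≡ 36 (mod 69).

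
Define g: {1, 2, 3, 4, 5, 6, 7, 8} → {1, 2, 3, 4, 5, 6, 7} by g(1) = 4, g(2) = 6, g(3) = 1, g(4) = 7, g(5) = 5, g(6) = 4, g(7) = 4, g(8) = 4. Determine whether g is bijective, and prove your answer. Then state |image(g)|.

5

g(1) = 4 = g(6) with 1 ≠ 6, so g is not injective, hence not bijective.
The image of g is {1, 4, 5, 6, 7}, which has 5 elements.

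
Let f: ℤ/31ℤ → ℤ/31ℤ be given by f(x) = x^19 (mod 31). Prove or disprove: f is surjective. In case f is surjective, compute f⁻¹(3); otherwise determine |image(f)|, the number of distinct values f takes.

12

Since 31 is prime, the nonzero elements of ℤ/31ℤ form a cyclic group of order 30.
As gcd(19, 30) = 1, raising to the 19th power is a bijection on this group: if x_1^19 ≡ x_2^19 then (x_1x_2^{−1})^19 = 1, and the only element of order dividing gcd(19, 30) = 1 is 1, so x_1 = x_2.
With f(0) = 0 this makes f injective on all of ℤ/31ℤ, hence bijective (finite equal-size domain and codomain). In particular f is surjective.
Since f is surjective, we find the preimage of 3. The inverse of x ↦ x^19 on (ℤ/31ℤ)^× is x ↦ x^19, because 19·19 = 361 = 12·30 + 1 ≡ 1 (mod 30) and x^{30} = 1 for x ≠ 0 (Fermat). So f⁻¹(3) = 3^19 mod 31.
Repeated squaring mod 31: 3^1 ≡ 3, 3^2 ≡ 3² = 9, 3^4 ≡ 9² = 81 ≡ 19, 3^8 ≡ 19² = 361 ≡ 20, 3^16 ≡ 20² = 400 ≡ 28. Since 19 = 16 + 2 + 1, 3^19 ≡ 28·9·3: 28·9 = 252 ≡ 4, then 4·3 = 12. So 3^19 ≡ 12 (mod 31).
Hence f⁻¹(3) = 12.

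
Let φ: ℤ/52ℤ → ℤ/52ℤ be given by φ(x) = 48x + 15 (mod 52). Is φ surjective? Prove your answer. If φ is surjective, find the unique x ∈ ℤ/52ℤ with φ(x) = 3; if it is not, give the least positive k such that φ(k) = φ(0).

13

Recall: φ is surjective if every y in the codomain equals φ(x) for some x in the domain.
Since gcd(48, 52) = 4, we have 48x ≡ 0 (mod 4) for all x, so φ(x) ≡ 3 (mod 4).
But 0 ≢ 3 (mod 4), so 0 ∈ ℤ/52ℤ has no preimage. Hence φ is not surjective.
Since φ is not surjective, we find the least positive k with φ(k) = φ(0): this means 48k ≡ 0 (mod 52), i.e. 52 ∣ 48k. Since gcd(48, 52) = 4, dividing through by 4 this holds exactly when 13 ∣ 12k, and as gcd(12, 13) = 1, exactly when 13 ∣ k.
The smallest positive such k is 13.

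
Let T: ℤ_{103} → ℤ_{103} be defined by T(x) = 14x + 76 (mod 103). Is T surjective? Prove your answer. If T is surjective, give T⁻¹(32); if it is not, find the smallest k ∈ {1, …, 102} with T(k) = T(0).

Since gcd(14, 103) = 1, 14 is invertible modulo 103. Euclid's algorithm: 103 = 7·14 + 5, 14 = 2·5 + 4, 5 = 1·4 + 1; back-substituting gives 1 = 81·14 − 11·103, so 14⁻¹ ≡ 81 (mod 103).
Then y ↦ 81(y − 76) is a two-sided inverse to T, so every y ∈ ℤ_{103} has a preimage.
Hence T is surjective.
Since T is surjective, we compute T⁻¹(32): solve 14x + 76 ≡ 32 (mod 103), i.e. 14x ≡ 59 (mod 103).
Multiplying by 14⁻¹ = 81 gives x ≡ 81·59 = 4779 = 46·103 + 41 ≡ 41 (mod 103).
Check: T(41) = 14·41 + 76 = 650 = 6·103 + 32 ≡ 32 (mod 103).

41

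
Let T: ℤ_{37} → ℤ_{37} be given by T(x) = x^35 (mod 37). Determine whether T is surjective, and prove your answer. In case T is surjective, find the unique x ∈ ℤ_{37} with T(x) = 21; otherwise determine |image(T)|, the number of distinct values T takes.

30

Since 37 is prime, the nonzero elements of ℤ_{37} form a cyclic group of order 36.
As gcd(35, 36) = 1, raising to the 35th power is a bijection on this group: if a^35 ≡ b^35 then (ab^{−1})^35 = 1, and the only element of order dividing gcd(35, 36) = 1 is 1, so a = b.
With T(0) = 0 this makes T injective on all of ℤ_{37}, hence bijective (finite equal-size domain and codomain). In particular T is surjective.
Since T is surjective, we find the preimage of 21. The inverse of x ↦ x^35 on (ℤ_{37})^× is x ↦ x^35, because 35·35 = 1225 = 34·36 + 1 ≡ 1 (mod 36) and x^{36} = 1 for x ≠ 0 (Fermat). So T⁻¹(21) = 21^35 mod 37.
Repeated squaring mod 37: 21^1 ≡ 21, 21^2 ≡ 21² = 441 ≡ 34, 21^4 ≡ 34² = 1156 ≡ 9, 21^8 ≡ 9² = 81 ≡ 7, 21^16 ≡ 7² = 49 ≡ 12, 21^32 ≡ 12² = 144 ≡ 33. Since 35 = 32 + 2 + 1, 21^35 ≡ 33·34·21: 33·34 = 1122 ≡ 12, then 12·21 = 252 ≡ 30. So 21^35 ≡ 30 (mod 37).
Hence T⁻¹(21) = 30.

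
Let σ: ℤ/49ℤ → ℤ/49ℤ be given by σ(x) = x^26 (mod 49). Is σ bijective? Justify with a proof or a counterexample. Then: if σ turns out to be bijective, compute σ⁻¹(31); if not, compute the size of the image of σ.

σ(0) = 0^26 = 0.
σ(7): Repeated squaring mod 49: 7^1 ≡ 7, 7^2 ≡ 7² = 49 ≡ 0, 7^4 ≡ 0² = 0, 7^8 ≡ 0² = 0, 7^16 ≡ 0² = 0. Since 26 = 16 + 8 + 2, 7^26 ≡ 0·0·0: 0·0 = 0, then 0·0 = 0. So 7^26 ≡ 0 (mod 49).
So σ(0) = σ(7) = 0 while 0 ≠ 7, hence σ is not injective, hence not bijective.
Since σ is not bijective, we determine |image(σ)|. Computing x^26 mod 49 for each x (by repeated squaring, reducing mod 49 at every step), the values σ(0), σ(1), …, σ(48) are: 0, 1, 32, 2, 44, 11, 15, 0, 36, 4, 9, 37, 39, 29, 0, 22, 25, 16, 30, 18, 43, 0, 8, 46, 23, 23, 46, 8, 0, 43, 18, 30, 16, 25, 22, 0, 29, 39, 37, 9, 4, 36, 0, 15, 11, 44, 2, 32, 1.
The distinct values are {0, 1, 2, 4, 8, 9, 11, 15, 16, 18, 22, 23, 25, 29, 30, 32, 36, 37, 39, 43, 44, 46}; there are 22 of them.

22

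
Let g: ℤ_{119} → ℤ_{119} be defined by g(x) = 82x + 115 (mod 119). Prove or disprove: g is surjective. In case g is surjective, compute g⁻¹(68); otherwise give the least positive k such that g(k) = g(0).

27

Since gcd(82, 119) = 1, 82 is invertible modulo 119. Euclid's algorithm: 119 = 1·82 + 37, 82 = 2·37 + 8, 37 = 4·8 + 5, 8 = 1·5 + 3, 5 = 1·3 + 2, 3 = 1·2 + 1; back-substituting gives 1 = 45·82 − 31·119, so 82⁻¹ ≡ 45 (mod 119).
Then y ↦ 45(y − 115) is a two-sided inverse to g, so every y ∈ ℤ_{119} has a preimage.
So g is surjective.
Since g is surjective, we find g⁻¹(68): we need 82x ≡ 68 − 115 ≡ 72 (mod 119). Using 82⁻¹ = 45: x ≡ 45·72 = 3240 = 27·119 + 27, so x = 27.
Check: g(27) = 82·27 + 115 = 2329 = 19·119 + 68 ≡ 68 (mod 119).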